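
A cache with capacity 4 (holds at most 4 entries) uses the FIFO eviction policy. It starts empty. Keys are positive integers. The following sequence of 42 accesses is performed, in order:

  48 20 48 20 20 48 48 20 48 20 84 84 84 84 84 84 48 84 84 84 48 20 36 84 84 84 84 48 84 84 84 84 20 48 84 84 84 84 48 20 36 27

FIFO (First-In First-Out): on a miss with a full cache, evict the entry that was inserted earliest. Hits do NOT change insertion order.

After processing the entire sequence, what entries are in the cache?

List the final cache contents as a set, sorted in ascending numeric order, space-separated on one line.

FIFO simulation (capacity=4):
  1. access 48: MISS. Cache (old->new): [48]
  2. access 20: MISS. Cache (old->new): [48 20]
  3. access 48: HIT. Cache (old->new): [48 20]
  4. access 20: HIT. Cache (old->new): [48 20]
  5. access 20: HIT. Cache (old->new): [48 20]
  6. access 48: HIT. Cache (old->new): [48 20]
  7. access 48: HIT. Cache (old->new): [48 20]
  8. access 20: HIT. Cache (old->new): [48 20]
  9. access 48: HIT. Cache (old->new): [48 20]
  10. access 20: HIT. Cache (old->new): [48 20]
  11. access 84: MISS. Cache (old->new): [48 20 84]
  12. access 84: HIT. Cache (old->new): [48 20 84]
  13. access 84: HIT. Cache (old->new): [48 20 84]
  14. access 84: HIT. Cache (old->new): [48 20 84]
  15. access 84: HIT. Cache (old->new): [48 20 84]
  16. access 84: HIT. Cache (old->new): [48 20 84]
  17. access 48: HIT. Cache (old->new): [48 20 84]
  18. access 84: HIT. Cache (old->new): [48 20 84]
  19. access 84: HIT. Cache (old->new): [48 20 84]
  20. access 84: HIT. Cache (old->new): [48 20 84]
  21. access 48: HIT. Cache (old->new): [48 20 84]
  22. access 20: HIT. Cache (old->new): [48 20 84]
  23. access 36: MISS. Cache (old->new): [48 20 84 36]
  24. access 84: HIT. Cache (old->new): [48 20 84 36]
  25. access 84: HIT. Cache (old->new): [48 20 84 36]
  26. access 84: HIT. Cache (old->new): [48 20 84 36]
  27. access 84: HIT. Cache (old->new): [48 20 84 36]
  28. access 48: HIT. Cache (old->new): [48 20 84 36]
  29. access 84: HIT. Cache (old->new): [48 20 84 36]
  30. access 84: HIT. Cache (old->new): [48 20 84 36]
  31. access 84: HIT. Cache (old->new): [48 20 84 36]
  32. access 84: HIT. Cache (old->new): [48 20 84 36]
  33. access 20: HIT. Cache (old->new): [48 20 84 36]
  34. access 48: HIT. Cache (old->new): [48 20 84 36]
  35. access 84: HIT. Cache (old->new): [48 20 84 36]
  36. access 84: HIT. Cache (old->new): [48 20 84 36]
  37. access 84: HIT. Cache (old->new): [48 20 84 36]
  38. access 84: HIT. Cache (old->new): [48 20 84 36]
  39. access 48: HIT. Cache (old->new): [48 20 84 36]
  40. access 20: HIT. Cache (old->new): [48 20 84 36]
  41. access 36: HIT. Cache (old->new): [48 20 84 36]
  42. access 27: MISS, evict 48. Cache (old->new): [20 84 36 27]
Total: 37 hits, 5 misses, 1 evictions

Answer: 20 27 36 84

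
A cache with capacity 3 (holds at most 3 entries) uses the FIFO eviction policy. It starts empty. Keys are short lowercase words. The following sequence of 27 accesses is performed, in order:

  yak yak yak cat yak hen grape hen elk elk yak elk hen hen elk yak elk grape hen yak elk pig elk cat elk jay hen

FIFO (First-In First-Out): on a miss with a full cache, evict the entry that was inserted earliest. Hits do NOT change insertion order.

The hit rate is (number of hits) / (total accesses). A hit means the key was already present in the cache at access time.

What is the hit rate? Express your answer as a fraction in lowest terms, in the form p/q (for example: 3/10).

Answer: 14/27

Derivation:
FIFO simulation (capacity=3):
  1. access yak: MISS. Cache (old->new): [yak]
  2. access yak: HIT. Cache (old->new): [yak]
  3. access yak: HIT. Cache (old->new): [yak]
  4. access cat: MISS. Cache (old->new): [yak cat]
  5. access yak: HIT. Cache (old->new): [yak cat]
  6. access hen: MISS. Cache (old->new): [yak cat hen]
  7. access grape: MISS, evict yak. Cache (old->new): [cat hen grape]
  8. access hen: HIT. Cache (old->new): [cat hen grape]
  9. access elk: MISS, evict cat. Cache (old->new): [hen grape elk]
  10. access elk: HIT. Cache (old->new): [hen grape elk]
  11. access yak: MISS, evict hen. Cache (old->new): [grape elk yak]
  12. access elk: HIT. Cache (old->new): [grape elk yak]
  13. access hen: MISS, evict grape. Cache (old->new): [elk yak hen]
  14. access hen: HIT. Cache (old->new): [elk yak hen]
  15. access elk: HIT. Cache (old->new): [elk yak hen]
  16. access yak: HIT. Cache (old->new): [elk yak hen]
  17. access elk: HIT. Cache (old->new): [elk yak hen]
  18. access grape: MISS, evict elk. Cache (old->new): [yak hen grape]
  19. access hen: HIT. Cache (old->new): [yak hen grape]
  20. access yak: HIT. Cache (old->new): [yak hen grape]
  21. access elk: MISS, evict yak. Cache (old->new): [hen grape elk]
  22. access pig: MISS, evict hen. Cache (old->new): [grape elk pig]
  23. access elk: HIT. Cache (old->new): [grape elk pig]
  24. access cat: MISS, evict grape. Cache (old->new): [elk pig cat]
  25. access elk: HIT. Cache (old->new): [elk pig cat]
  26. access jay: MISS, evict elk. Cache (old->new): [pig cat jay]
  27. access hen: MISS, evict pig. Cache (old->new): [cat jay hen]
Total: 14 hits, 13 misses, 10 evictions

Hit rate = 14/27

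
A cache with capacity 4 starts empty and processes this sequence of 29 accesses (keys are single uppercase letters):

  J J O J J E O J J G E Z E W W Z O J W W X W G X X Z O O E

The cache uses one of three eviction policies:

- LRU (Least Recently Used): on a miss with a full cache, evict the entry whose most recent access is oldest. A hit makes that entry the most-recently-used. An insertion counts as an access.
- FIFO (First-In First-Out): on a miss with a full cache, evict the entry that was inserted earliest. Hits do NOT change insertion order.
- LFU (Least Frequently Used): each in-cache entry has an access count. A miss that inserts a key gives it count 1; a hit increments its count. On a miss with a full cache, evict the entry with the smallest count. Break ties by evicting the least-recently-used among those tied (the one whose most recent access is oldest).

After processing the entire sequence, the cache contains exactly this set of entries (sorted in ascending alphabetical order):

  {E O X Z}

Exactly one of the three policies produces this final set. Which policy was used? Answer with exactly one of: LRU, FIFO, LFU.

Simulating under each policy and comparing final sets:
  LRU: final set = {E O X Z} -> MATCHES target
  FIFO: final set = {E G O Z} -> differs
  LFU: final set = {E J O W} -> differs
Only LRU produces the target set.

Answer: LRU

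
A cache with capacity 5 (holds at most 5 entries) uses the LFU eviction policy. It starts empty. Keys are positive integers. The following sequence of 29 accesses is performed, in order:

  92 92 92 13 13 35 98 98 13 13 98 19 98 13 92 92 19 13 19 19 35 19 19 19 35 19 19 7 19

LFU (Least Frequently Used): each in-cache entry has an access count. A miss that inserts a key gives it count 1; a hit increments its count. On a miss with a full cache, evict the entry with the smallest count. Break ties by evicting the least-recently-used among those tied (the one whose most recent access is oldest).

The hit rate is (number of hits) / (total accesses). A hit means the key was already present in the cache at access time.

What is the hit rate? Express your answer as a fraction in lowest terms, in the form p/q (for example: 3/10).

LFU simulation (capacity=5):
  1. access 92: MISS. Cache: [92(c=1)]
  2. access 92: HIT, count now 2. Cache: [92(c=2)]
  3. access 92: HIT, count now 3. Cache: [92(c=3)]
  4. access 13: MISS. Cache: [13(c=1) 92(c=3)]
  5. access 13: HIT, count now 2. Cache: [13(c=2) 92(c=3)]
  6. access 35: MISS. Cache: [35(c=1) 13(c=2) 92(c=3)]
  7. access 98: MISS. Cache: [35(c=1) 98(c=1) 13(c=2) 92(c=3)]
  8. access 98: HIT, count now 2. Cache: [35(c=1) 13(c=2) 98(c=2) 92(c=3)]
  9. access 13: HIT, count now 3. Cache: [35(c=1) 98(c=2) 92(c=3) 13(c=3)]
  10. access 13: HIT, count now 4. Cache: [35(c=1) 98(c=2) 92(c=3) 13(c=4)]
  11. access 98: HIT, count now 3. Cache: [35(c=1) 92(c=3) 98(c=3) 13(c=4)]
  12. access 19: MISS. Cache: [35(c=1) 19(c=1) 92(c=3) 98(c=3) 13(c=4)]
  13. access 98: HIT, count now 4. Cache: [35(c=1) 19(c=1) 92(c=3) 13(c=4) 98(c=4)]
  14. access 13: HIT, count now 5. Cache: [35(c=1) 19(c=1) 92(c=3) 98(c=4) 13(c=5)]
  15. access 92: HIT, count now 4. Cache: [35(c=1) 19(c=1) 98(c=4) 92(c=4) 13(c=5)]
  16. access 92: HIT, count now 5. Cache: [35(c=1) 19(c=1) 98(c=4) 13(c=5) 92(c=5)]
  17. access 19: HIT, count now 2. Cache: [35(c=1) 19(c=2) 98(c=4) 13(c=5) 92(c=5)]
  18. access 13: HIT, count now 6. Cache: [35(c=1) 19(c=2) 98(c=4) 92(c=5) 13(c=6)]
  19. access 19: HIT, count now 3. Cache: [35(c=1) 19(c=3) 98(c=4) 92(c=5) 13(c=6)]
  20. access 19: HIT, count now 4. Cache: [35(c=1) 98(c=4) 19(c=4) 92(c=5) 13(c=6)]
  21. access 35: HIT, count now 2. Cache: [35(c=2) 98(c=4) 19(c=4) 92(c=5) 13(c=6)]
  22. access 19: HIT, count now 5. Cache: [35(c=2) 98(c=4) 92(c=5) 19(c=5) 13(c=6)]
  23. access 19: HIT, count now 6. Cache: [35(c=2) 98(c=4) 92(c=5) 13(c=6) 19(c=6)]
  24. access 19: HIT, count now 7. Cache: [35(c=2) 98(c=4) 92(c=5) 13(c=6) 19(c=7)]
  25. access 35: HIT, count now 3. Cache: [35(c=3) 98(c=4) 92(c=5) 13(c=6) 19(c=7)]
  26. access 19: HIT, count now 8. Cache: [35(c=3) 98(c=4) 92(c=5) 13(c=6) 19(c=8)]
  27. access 19: HIT, count now 9. Cache: [35(c=3) 98(c=4) 92(c=5) 13(c=6) 19(c=9)]
  28. access 7: MISS, evict 35(c=3). Cache: [7(c=1) 98(c=4) 92(c=5) 13(c=6) 19(c=9)]
  29. access 19: HIT, count now 10. Cache: [7(c=1) 98(c=4) 92(c=5) 13(c=6) 19(c=10)]
Total: 23 hits, 6 misses, 1 evictions

Hit rate = 23/29

Answer: 23/29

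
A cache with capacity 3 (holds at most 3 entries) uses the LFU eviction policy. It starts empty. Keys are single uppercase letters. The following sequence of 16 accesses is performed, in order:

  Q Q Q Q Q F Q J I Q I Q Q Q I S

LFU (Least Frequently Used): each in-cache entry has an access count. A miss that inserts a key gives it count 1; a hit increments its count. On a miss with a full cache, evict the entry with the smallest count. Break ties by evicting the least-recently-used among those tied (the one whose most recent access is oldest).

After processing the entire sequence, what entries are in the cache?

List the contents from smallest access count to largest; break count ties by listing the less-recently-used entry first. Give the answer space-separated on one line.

Answer: S I Q

Derivation:
LFU simulation (capacity=3):
  1. access Q: MISS. Cache: [Q(c=1)]
  2. access Q: HIT, count now 2. Cache: [Q(c=2)]
  3. access Q: HIT, count now 3. Cache: [Q(c=3)]
  4. access Q: HIT, count now 4. Cache: [Q(c=4)]
  5. access Q: HIT, count now 5. Cache: [Q(c=5)]
  6. access F: MISS. Cache: [F(c=1) Q(c=5)]
  7. access Q: HIT, count now 6. Cache: [F(c=1) Q(c=6)]
  8. access J: MISS. Cache: [F(c=1) J(c=1) Q(c=6)]
  9. access I: MISS, evict F(c=1). Cache: [J(c=1) I(c=1) Q(c=6)]
  10. access Q: HIT, count now 7. Cache: [J(c=1) I(c=1) Q(c=7)]
  11. access I: HIT, count now 2. Cache: [J(c=1) I(c=2) Q(c=7)]
  12. access Q: HIT, count now 8. Cache: [J(c=1) I(c=2) Q(c=8)]
  13. access Q: HIT, count now 9. Cache: [J(c=1) I(c=2) Q(c=9)]
  14. access Q: HIT, count now 10. Cache: [J(c=1) I(c=2) Q(c=10)]
  15. access I: HIT, count now 3. Cache: [J(c=1) I(c=3) Q(c=10)]
  16. access S: MISS, evict J(c=1). Cache: [S(c=1) I(c=3) Q(c=10)]
Total: 11 hits, 5 misses, 2 evictions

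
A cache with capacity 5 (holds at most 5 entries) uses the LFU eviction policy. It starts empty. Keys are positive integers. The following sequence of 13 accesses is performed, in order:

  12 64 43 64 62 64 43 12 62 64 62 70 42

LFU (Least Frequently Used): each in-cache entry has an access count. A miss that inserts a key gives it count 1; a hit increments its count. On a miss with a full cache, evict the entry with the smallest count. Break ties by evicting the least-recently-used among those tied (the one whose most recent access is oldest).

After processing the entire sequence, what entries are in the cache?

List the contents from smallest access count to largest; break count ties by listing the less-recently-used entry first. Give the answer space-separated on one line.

LFU simulation (capacity=5):
  1. access 12: MISS. Cache: [12(c=1)]
  2. access 64: MISS. Cache: [12(c=1) 64(c=1)]
  3. access 43: MISS. Cache: [12(c=1) 64(c=1) 43(c=1)]
  4. access 64: HIT, count now 2. Cache: [12(c=1) 43(c=1) 64(c=2)]
  5. access 62: MISS. Cache: [12(c=1) 43(c=1) 62(c=1) 64(c=2)]
  6. access 64: HIT, count now 3. Cache: [12(c=1) 43(c=1) 62(c=1) 64(c=3)]
  7. access 43: HIT, count now 2. Cache: [12(c=1) 62(c=1) 43(c=2) 64(c=3)]
  8. access 12: HIT, count now 2. Cache: [62(c=1) 43(c=2) 12(c=2) 64(c=3)]
  9. access 62: HIT, count now 2. Cache: [43(c=2) 12(c=2) 62(c=2) 64(c=3)]
  10. access 64: HIT, count now 4. Cache: [43(c=2) 12(c=2) 62(c=2) 64(c=4)]
  11. access 62: HIT, count now 3. Cache: [43(c=2) 12(c=2) 62(c=3) 64(c=4)]
  12. access 70: MISS. Cache: [70(c=1) 43(c=2) 12(c=2) 62(c=3) 64(c=4)]
  13. access 42: MISS, evict 70(c=1). Cache: [42(c=1) 43(c=2) 12(c=2) 62(c=3) 64(c=4)]
Total: 7 hits, 6 misses, 1 evictions

Answer: 42 43 12 62 64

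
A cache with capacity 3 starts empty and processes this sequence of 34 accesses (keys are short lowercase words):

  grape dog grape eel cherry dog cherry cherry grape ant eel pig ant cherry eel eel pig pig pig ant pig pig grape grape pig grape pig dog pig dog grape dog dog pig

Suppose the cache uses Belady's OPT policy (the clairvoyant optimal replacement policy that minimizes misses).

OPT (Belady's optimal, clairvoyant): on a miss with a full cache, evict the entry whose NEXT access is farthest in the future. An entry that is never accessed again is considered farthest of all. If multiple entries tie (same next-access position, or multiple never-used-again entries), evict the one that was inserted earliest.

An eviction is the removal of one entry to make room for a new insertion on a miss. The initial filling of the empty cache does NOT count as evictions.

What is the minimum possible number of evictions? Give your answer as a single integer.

OPT (Belady) simulation (capacity=3):
  1. access grape: MISS. Cache: [grape]
  2. access dog: MISS. Cache: [grape dog]
  3. access grape: HIT. Next use of grape: step 9. Cache: [grape dog]
  4. access eel: MISS. Cache: [grape dog eel]
  5. access cherry: MISS, evict eel (next use: step 11). Cache: [grape dog cherry]
  6. access dog: HIT. Next use of dog: step 28. Cache: [grape dog cherry]
  7. access cherry: HIT. Next use of cherry: step 8. Cache: [grape dog cherry]
  8. access cherry: HIT. Next use of cherry: step 14. Cache: [grape dog cherry]
  9. access grape: HIT. Next use of grape: step 23. Cache: [grape dog cherry]
  10. access ant: MISS, evict dog (next use: step 28). Cache: [grape cherry ant]
  11. access eel: MISS, evict grape (next use: step 23). Cache: [cherry ant eel]
  12. access pig: MISS, evict eel (next use: step 15). Cache: [cherry ant pig]
  13. access ant: HIT. Next use of ant: step 20. Cache: [cherry ant pig]
  14. access cherry: HIT. Next use of cherry: never. Cache: [cherry ant pig]
  15. access eel: MISS, evict cherry (next use: never). Cache: [ant pig eel]
  16. access eel: HIT. Next use of eel: never. Cache: [ant pig eel]
  17. access pig: HIT. Next use of pig: step 18. Cache: [ant pig eel]
  18. access pig: HIT. Next use of pig: step 19. Cache: [ant pig eel]
  19. access pig: HIT. Next use of pig: step 21. Cache: [ant pig eel]
  20. access ant: HIT. Next use of ant: never. Cache: [ant pig eel]
  21. access pig: HIT. Next use of pig: step 22. Cache: [ant pig eel]
  22. access pig: HIT. Next use of pig: step 25. Cache: [ant pig eel]
  23. access grape: MISS, evict ant (next use: never). Cache: [pig eel grape]
  24. access grape: HIT. Next use of grape: step 26. Cache: [pig eel grape]
  25. access pig: HIT. Next use of pig: step 27. Cache: [pig eel grape]
  26. access grape: HIT. Next use of grape: step 31. Cache: [pig eel grape]
  27. access pig: HIT. Next use of pig: step 29. Cache: [pig eel grape]
  28. access dog: MISS, evict eel (next use: never). Cache: [pig grape dog]
  29. access pig: HIT. Next use of pig: step 34. Cache: [pig grape dog]
  30. access dog: HIT. Next use of dog: step 32. Cache: [pig grape dog]
  31. access grape: HIT. Next use of grape: never. Cache: [pig grape dog]
  32. access dog: HIT. Next use of dog: step 33. Cache: [pig grape dog]
  33. access dog: HIT. Next use of dog: never. Cache: [pig grape dog]
  34. access pig: HIT. Next use of pig: never. Cache: [pig grape dog]
Total: 24 hits, 10 misses, 7 evictions

Answer: 7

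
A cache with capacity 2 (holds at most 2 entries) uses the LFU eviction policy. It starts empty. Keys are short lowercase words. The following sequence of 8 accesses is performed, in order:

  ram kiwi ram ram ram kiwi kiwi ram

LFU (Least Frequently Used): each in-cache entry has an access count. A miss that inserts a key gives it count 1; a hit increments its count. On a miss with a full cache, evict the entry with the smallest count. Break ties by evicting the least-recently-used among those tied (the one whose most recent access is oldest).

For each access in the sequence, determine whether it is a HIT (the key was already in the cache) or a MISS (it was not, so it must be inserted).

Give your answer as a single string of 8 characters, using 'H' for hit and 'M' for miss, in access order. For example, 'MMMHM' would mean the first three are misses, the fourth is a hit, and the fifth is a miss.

Answer: MMHHHHHH

Derivation:
LFU simulation (capacity=2):
  1. access ram: MISS. Cache: [ram(c=1)]
  2. access kiwi: MISS. Cache: [ram(c=1) kiwi(c=1)]
  3. access ram: HIT, count now 2. Cache: [kiwi(c=1) ram(c=2)]
  4. access ram: HIT, count now 3. Cache: [kiwi(c=1) ram(c=3)]
  5. access ram: HIT, count now 4. Cache: [kiwi(c=1) ram(c=4)]
  6. access kiwi: HIT, count now 2. Cache: [kiwi(c=2) ram(c=4)]
  7. access kiwi: HIT, count now 3. Cache: [kiwi(c=3) ram(c=4)]
  8. access ram: HIT, count now 5. Cache: [kiwi(c=3) ram(c=5)]
Total: 6 hits, 2 misses, 0 evictions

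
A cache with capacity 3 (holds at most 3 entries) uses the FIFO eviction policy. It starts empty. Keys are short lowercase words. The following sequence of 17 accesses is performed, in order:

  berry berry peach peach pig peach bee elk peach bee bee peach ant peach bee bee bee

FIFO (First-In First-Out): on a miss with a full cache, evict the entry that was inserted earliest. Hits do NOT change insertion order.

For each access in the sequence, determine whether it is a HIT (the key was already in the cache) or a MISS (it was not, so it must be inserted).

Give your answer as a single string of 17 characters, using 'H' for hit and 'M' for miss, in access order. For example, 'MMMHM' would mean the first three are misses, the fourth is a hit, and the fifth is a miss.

FIFO simulation (capacity=3):
  1. access berry: MISS. Cache (old->new): [berry]
  2. access berry: HIT. Cache (old->new): [berry]
  3. access peach: MISS. Cache (old->new): [berry peach]
  4. access peach: HIT. Cache (old->new): [berry peach]
  5. access pig: MISS. Cache (old->new): [berry peach pig]
  6. access peach: HIT. Cache (old->new): [berry peach pig]
  7. access bee: MISS, evict berry. Cache (old->new): [peach pig bee]
  8. access elk: MISS, evict peach. Cache (old->new): [pig bee elk]
  9. access peach: MISS, evict pig. Cache (old->new): [bee elk peach]
  10. access bee: HIT. Cache (old->new): [bee elk peach]
  11. access bee: HIT. Cache (old->new): [bee elk peach]
  12. access peach: HIT. Cache (old->new): [bee elk peach]
  13. access ant: MISS, evict bee. Cache (old->new): [elk peach ant]
  14. access peach: HIT. Cache (old->new): [elk peach ant]
  15. access bee: MISS, evict elk. Cache (old->new): [peach ant bee]
  16. access bee: HIT. Cache (old->new): [peach ant bee]
  17. access bee: HIT. Cache (old->new): [peach ant bee]
Total: 9 hits, 8 misses, 5 evictions

Answer: MHMHMHMMMHHHMHMHH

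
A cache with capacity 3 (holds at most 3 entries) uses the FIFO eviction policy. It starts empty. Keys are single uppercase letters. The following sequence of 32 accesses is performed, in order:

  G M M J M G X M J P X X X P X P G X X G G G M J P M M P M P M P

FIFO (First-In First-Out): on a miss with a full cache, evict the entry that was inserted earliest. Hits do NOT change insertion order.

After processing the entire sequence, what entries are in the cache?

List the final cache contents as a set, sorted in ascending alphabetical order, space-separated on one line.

Answer: J M P

Derivation:
FIFO simulation (capacity=3):
  1. access G: MISS. Cache (old->new): [G]
  2. access M: MISS. Cache (old->new): [G M]
  3. access M: HIT. Cache (old->new): [G M]
  4. access J: MISS. Cache (old->new): [G M J]
  5. access M: HIT. Cache (old->new): [G M J]
  6. access G: HIT. Cache (old->new): [G M J]
  7. access X: MISS, evict G. Cache (old->new): [M J X]
  8. access M: HIT. Cache (old->new): [M J X]
  9. access J: HIT. Cache (old->new): [M J X]
  10. access P: MISS, evict M. Cache (old->new): [J X P]
  11. access X: HIT. Cache (old->new): [J X P]
  12. access X: HIT. Cache (old->new): [J X P]
  13. access X: HIT. Cache (old->new): [J X P]
  14. access P: HIT. Cache (old->new): [J X P]
  15. access X: HIT. Cache (old->new): [J X P]
  16. access P: HIT. Cache (old->new): [J X P]
  17. access G: MISS, evict J. Cache (old->new): [X P G]
  18. access X: HIT. Cache (old->new): [X P G]
  19. access X: HIT. Cache (old->new): [X P G]
  20. access G: HIT. Cache (old->new): [X P G]
  21. access G: HIT. Cache (old->new): [X P G]
  22. access G: HIT. Cache (old->new): [X P G]
  23. access M: MISS, evict X. Cache (old->new): [P G M]
  24. access J: MISS, evict P. Cache (old->new): [G M J]
  25. access P: MISS, evict G. Cache (old->new): [M J P]
  26. access M: HIT. Cache (old->new): [M J P]
  27. access M: HIT. Cache (old->new): [M J P]
  28. access P: HIT. Cache (old->new): [M J P]
  29. access M: HIT. Cache (old->new): [M J P]
  30. access P: HIT. Cache (old->new): [M J P]
  31. access M: HIT. Cache (old->new): [M J P]
  32. access P: HIT. Cache (old->new): [M J P]
Total: 23 hits, 9 misses, 6 evictions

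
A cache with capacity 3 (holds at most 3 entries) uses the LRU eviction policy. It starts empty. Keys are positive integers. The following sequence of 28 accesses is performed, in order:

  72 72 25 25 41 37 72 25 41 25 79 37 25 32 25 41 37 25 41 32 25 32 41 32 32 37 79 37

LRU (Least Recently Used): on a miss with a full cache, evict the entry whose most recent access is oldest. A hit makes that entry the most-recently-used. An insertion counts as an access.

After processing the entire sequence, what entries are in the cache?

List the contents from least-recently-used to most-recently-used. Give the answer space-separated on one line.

Answer: 32 79 37

Derivation:
LRU simulation (capacity=3):
  1. access 72: MISS. Cache (LRU->MRU): [72]
  2. access 72: HIT. Cache (LRU->MRU): [72]
  3. access 25: MISS. Cache (LRU->MRU): [72 25]
  4. access 25: HIT. Cache (LRU->MRU): [72 25]
  5. access 41: MISS. Cache (LRU->MRU): [72 25 41]
  6. access 37: MISS, evict 72. Cache (LRU->MRU): [25 41 37]
  7. access 72: MISS, evict 25. Cache (LRU->MRU): [41 37 72]
  8. access 25: MISS, evict 41. Cache (LRU->MRU): [37 72 25]
  9. access 41: MISS, evict 37. Cache (LRU->MRU): [72 25 41]
  10. access 25: HIT. Cache (LRU->MRU): [72 41 25]
  11. access 79: MISS, evict 72. Cache (LRU->MRU): [41 25 79]
  12. access 37: MISS, evict 41. Cache (LRU->MRU): [25 79 37]
  13. access 25: HIT. Cache (LRU->MRU): [79 37 25]
  14. access 32: MISS, evict 79. Cache (LRU->MRU): [37 25 32]
  15. access 25: HIT. Cache (LRU->MRU): [37 32 25]
  16. access 41: MISS, evict 37. Cache (LRU->MRU): [32 25 41]
  17. access 37: MISS, evict 32. Cache (LRU->MRU): [25 41 37]
  18. access 25: HIT. Cache (LRU->MRU): [41 37 25]
  19. access 41: HIT. Cache (LRU->MRU): [37 25 41]
  20. access 32: MISS, evict 37. Cache (LRU->MRU): [25 41 32]
  21. access 25: HIT. Cache (LRU->MRU): [41 32 25]
  22. access 32: HIT. Cache (LRU->MRU): [41 25 32]
  23. access 41: HIT. Cache (LRU->MRU): [25 32 41]
  24. access 32: HIT. Cache (LRU->MRU): [25 41 32]
  25. access 32: HIT. Cache (LRU->MRU): [25 41 32]
  26. access 37: MISS, evict 25. Cache (LRU->MRU): [41 32 37]
  27. access 79: MISS, evict 41. Cache (LRU->MRU): [32 37 79]
  28. access 37: HIT. Cache (LRU->MRU): [32 79 37]
Total: 13 hits, 15 misses, 12 evictions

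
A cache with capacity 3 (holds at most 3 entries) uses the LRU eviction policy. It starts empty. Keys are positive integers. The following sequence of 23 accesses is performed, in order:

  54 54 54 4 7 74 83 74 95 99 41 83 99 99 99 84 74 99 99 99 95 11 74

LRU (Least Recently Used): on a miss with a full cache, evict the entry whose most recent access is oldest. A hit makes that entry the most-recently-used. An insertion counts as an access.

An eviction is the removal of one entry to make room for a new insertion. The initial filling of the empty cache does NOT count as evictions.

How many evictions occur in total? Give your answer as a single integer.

Answer: 11

Derivation:
LRU simulation (capacity=3):
  1. access 54: MISS. Cache (LRU->MRU): [54]
  2. access 54: HIT. Cache (LRU->MRU): [54]
  3. access 54: HIT. Cache (LRU->MRU): [54]
  4. access 4: MISS. Cache (LRU->MRU): [54 4]
  5. access 7: MISS. Cache (LRU->MRU): [54 4 7]
  6. access 74: MISS, evict 54. Cache (LRU->MRU): [4 7 74]
  7. access 83: MISS, evict 4. Cache (LRU->MRU): [7 74 83]
  8. access 74: HIT. Cache (LRU->MRU): [7 83 74]
  9. access 95: MISS, evict 7. Cache (LRU->MRU): [83 74 95]
  10. access 99: MISS, evict 83. Cache (LRU->MRU): [74 95 99]
  11. access 41: MISS, evict 74. Cache (LRU->MRU): [95 99 41]
  12. access 83: MISS, evict 95. Cache (LRU->MRU): [99 41 83]
  13. access 99: HIT. Cache (LRU->MRU): [41 83 99]
  14. access 99: HIT. Cache (LRU->MRU): [41 83 99]
  15. access 99: HIT. Cache (LRU->MRU): [41 83 99]
  16. access 84: MISS, evict 41. Cache (LRU->MRU): [83 99 84]
  17. access 74: MISS, evict 83. Cache (LRU->MRU): [99 84 74]
  18. access 99: HIT. Cache (LRU->MRU): [84 74 99]
  19. access 99: HIT. Cache (LRU->MRU): [84 74 99]
  20. access 99: HIT. Cache (LRU->MRU): [84 74 99]
  21. access 95: MISS, evict 84. Cache (LRU->MRU): [74 99 95]
  22. access 11: MISS, evict 74. Cache (LRU->MRU): [99 95 11]
  23. access 74: MISS, evict 99. Cache (LRU->MRU): [95 11 74]
Total: 9 hits, 14 misses, 11 evictions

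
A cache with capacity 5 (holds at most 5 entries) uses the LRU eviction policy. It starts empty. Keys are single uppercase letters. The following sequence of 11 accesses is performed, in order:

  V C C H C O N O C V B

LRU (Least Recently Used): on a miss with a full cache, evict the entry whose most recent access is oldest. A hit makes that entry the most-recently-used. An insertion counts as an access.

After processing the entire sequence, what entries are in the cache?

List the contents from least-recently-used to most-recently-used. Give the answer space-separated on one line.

Answer: N O C V B

Derivation:
LRU simulation (capacity=5):
  1. access V: MISS. Cache (LRU->MRU): [V]
  2. access C: MISS. Cache (LRU->MRU): [V C]
  3. access C: HIT. Cache (LRU->MRU): [V C]
  4. access H: MISS. Cache (LRU->MRU): [V C H]
  5. access C: HIT. Cache (LRU->MRU): [V H C]
  6. access O: MISS. Cache (LRU->MRU): [V H C O]
  7. access N: MISS. Cache (LRU->MRU): [V H C O N]
  8. access O: HIT. Cache (LRU->MRU): [V H C N O]
  9. access C: HIT. Cache (LRU->MRU): [V H N O C]
  10. access V: HIT. Cache (LRU->MRU): [H N O C V]
  11. access B: MISS, evict H. Cache (LRU->MRU): [N O C V B]
Total: 5 hits, 6 misses, 1 evictions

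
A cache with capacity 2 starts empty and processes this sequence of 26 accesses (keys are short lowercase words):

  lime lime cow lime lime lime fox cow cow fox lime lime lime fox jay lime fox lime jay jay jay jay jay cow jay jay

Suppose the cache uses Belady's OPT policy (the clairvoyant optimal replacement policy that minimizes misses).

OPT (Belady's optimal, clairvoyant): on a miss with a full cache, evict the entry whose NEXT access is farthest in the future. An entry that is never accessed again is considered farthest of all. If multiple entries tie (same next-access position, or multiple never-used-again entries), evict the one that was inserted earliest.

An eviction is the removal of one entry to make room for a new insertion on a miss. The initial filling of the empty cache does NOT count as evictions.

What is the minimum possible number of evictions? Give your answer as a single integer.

Answer: 6

Derivation:
OPT (Belady) simulation (capacity=2):
  1. access lime: MISS. Cache: [lime]
  2. access lime: HIT. Next use of lime: step 4. Cache: [lime]
  3. access cow: MISS. Cache: [lime cow]
  4. access lime: HIT. Next use of lime: step 5. Cache: [lime cow]
  5. access lime: HIT. Next use of lime: step 6. Cache: [lime cow]
  6. access lime: HIT. Next use of lime: step 11. Cache: [lime cow]
  7. access fox: MISS, evict lime (next use: step 11). Cache: [cow fox]
  8. access cow: HIT. Next use of cow: step 9. Cache: [cow fox]
  9. access cow: HIT. Next use of cow: step 24. Cache: [cow fox]
  10. access fox: HIT. Next use of fox: step 14. Cache: [cow fox]
  11. access lime: MISS, evict cow (next use: step 24). Cache: [fox lime]
  12. access lime: HIT. Next use of lime: step 13. Cache: [fox lime]
  13. access lime: HIT. Next use of lime: step 16. Cache: [fox lime]
  14. access fox: HIT. Next use of fox: step 17. Cache: [fox lime]
  15. access jay: MISS, evict fox (next use: step 17). Cache: [lime jay]
  16. access lime: HIT. Next use of lime: step 18. Cache: [lime jay]
  17. access fox: MISS, evict jay (next use: step 19). Cache: [lime fox]
  18. access lime: HIT. Next use of lime: never. Cache: [lime fox]
  19. access jay: MISS, evict lime (next use: never). Cache: [fox jay]
  20. access jay: HIT. Next use of jay: step 21. Cache: [fox jay]
  21. access jay: HIT. Next use of jay: step 22. Cache: [fox jay]
  22. access jay: HIT. Next use of jay: step 23. Cache: [fox jay]
  23. access jay: HIT. Next use of jay: step 25. Cache: [fox jay]
  24. access cow: MISS, evict fox (next use: never). Cache: [jay cow]
  25. access jay: HIT. Next use of jay: step 26. Cache: [jay cow]
  26. access jay: HIT. Next use of jay: never. Cache: [jay cow]
Total: 18 hits, 8 misses, 6 evictions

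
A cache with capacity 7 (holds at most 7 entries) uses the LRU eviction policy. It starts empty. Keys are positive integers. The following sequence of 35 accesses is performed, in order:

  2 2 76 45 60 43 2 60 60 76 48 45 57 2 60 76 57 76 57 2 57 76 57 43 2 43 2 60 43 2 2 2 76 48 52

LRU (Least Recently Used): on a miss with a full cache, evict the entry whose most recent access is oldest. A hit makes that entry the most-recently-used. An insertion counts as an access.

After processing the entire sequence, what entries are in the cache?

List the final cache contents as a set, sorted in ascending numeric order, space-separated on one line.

Answer: 2 43 48 52 57 60 76

Derivation:
LRU simulation (capacity=7):
  1. access 2: MISS. Cache (LRU->MRU): [2]
  2. access 2: HIT. Cache (LRU->MRU): [2]
  3. access 76: MISS. Cache (LRU->MRU): [2 76]
  4. access 45: MISS. Cache (LRU->MRU): [2 76 45]
  5. access 60: MISS. Cache (LRU->MRU): [2 76 45 60]
  6. access 43: MISS. Cache (LRU->MRU): [2 76 45 60 43]
  7. access 2: HIT. Cache (LRU->MRU): [76 45 60 43 2]
  8. access 60: HIT. Cache (LRU->MRU): [76 45 43 2 60]
  9. access 60: HIT. Cache (LRU->MRU): [76 45 43 2 60]
  10. access 76: HIT. Cache (LRU->MRU): [45 43 2 60 76]
  11. access 48: MISS. Cache (LRU->MRU): [45 43 2 60 76 48]
  12. access 45: HIT. Cache (LRU->MRU): [43 2 60 76 48 45]
  13. access 57: MISS. Cache (LRU->MRU): [43 2 60 76 48 45 57]
  14. access 2: HIT. Cache (LRU->MRU): [43 60 76 48 45 57 2]
  15. access 60: HIT. Cache (LRU->MRU): [43 76 48 45 57 2 60]
  16. access 76: HIT. Cache (LRU->MRU): [43 48 45 57 2 60 76]
  17. access 57: HIT. Cache (LRU->MRU): [43 48 45 2 60 76 57]
  18. access 76: HIT. Cache (LRU->MRU): [43 48 45 2 60 57 76]
  19. access 57: HIT. Cache (LRU->MRU): [43 48 45 2 60 76 57]
  20. access 2: HIT. Cache (LRU->MRU): [43 48 45 60 76 57 2]
  21. access 57: HIT. Cache (LRU->MRU): [43 48 45 60 76 2 57]
  22. access 76: HIT. Cache (LRU->MRU): [43 48 45 60 2 57 76]
  23. access 57: HIT. Cache (LRU->MRU): [43 48 45 60 2 76 57]
  24. access 43: HIT. Cache (LRU->MRU): [48 45 60 2 76 57 43]
  25. access 2: HIT. Cache (LRU->MRU): [48 45 60 76 57 43 2]
  26. access 43: HIT. Cache (LRU->MRU): [48 45 60 76 57 2 43]
  27. access 2: HIT. Cache (LRU->MRU): [48 45 60 76 57 43 2]
  28. access 60: HIT. Cache (LRU->MRU): [48 45 76 57 43 2 60]
  29. access 43: HIT. Cache (LRU->MRU): [48 45 76 57 2 60 43]
  30. access 2: HIT. Cache (LRU->MRU): [48 45 76 57 60 43 2]
  31. access 2: HIT. Cache (LRU->MRU): [48 45 76 57 60 43 2]
  32. access 2: HIT. Cache (LRU->MRU): [48 45 76 57 60 43 2]
  33. access 76: HIT. Cache (LRU->MRU): [48 45 57 60 43 2 76]
  34. access 48: HIT. Cache (LRU->MRU): [45 57 60 43 2 76 48]
  35. access 52: MISS, evict 45. Cache (LRU->MRU): [57 60 43 2 76 48 52]
Total: 27 hits, 8 misses, 1 evictions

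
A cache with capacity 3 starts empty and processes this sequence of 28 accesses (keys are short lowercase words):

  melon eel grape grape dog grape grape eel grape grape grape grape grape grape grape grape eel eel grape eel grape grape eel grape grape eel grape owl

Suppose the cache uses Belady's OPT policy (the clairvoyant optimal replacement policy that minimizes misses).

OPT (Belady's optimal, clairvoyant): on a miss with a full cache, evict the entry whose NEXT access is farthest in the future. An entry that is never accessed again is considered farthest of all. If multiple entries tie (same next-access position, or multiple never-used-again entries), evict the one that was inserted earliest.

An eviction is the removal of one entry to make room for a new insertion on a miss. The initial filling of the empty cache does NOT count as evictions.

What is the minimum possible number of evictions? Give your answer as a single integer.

Answer: 2

Derivation:
OPT (Belady) simulation (capacity=3):
  1. access melon: MISS. Cache: [melon]
  2. access eel: MISS. Cache: [melon eel]
  3. access grape: MISS. Cache: [melon eel grape]
  4. access grape: HIT. Next use of grape: step 6. Cache: [melon eel grape]
  5. access dog: MISS, evict melon (next use: never). Cache: [eel grape dog]
  6. access grape: HIT. Next use of grape: step 7. Cache: [eel grape dog]
  7. access grape: HIT. Next use of grape: step 9. Cache: [eel grape dog]
  8. access eel: HIT. Next use of eel: step 17. Cache: [eel grape dog]
  9. access grape: HIT. Next use of grape: step 10. Cache: [eel grape dog]
  10. access grape: HIT. Next use of grape: step 11. Cache: [eel grape dog]
  11. access grape: HIT. Next use of grape: step 12. Cache: [eel grape dog]
  12. access grape: HIT. Next use of grape: step 13. Cache: [eel grape dog]
  13. access grape: HIT. Next use of grape: step 14. Cache: [eel grape dog]
  14. access grape: HIT. Next use of grape: step 15. Cache: [eel grape dog]
  15. access grape: HIT. Next use of grape: step 16. Cache: [eel grape dog]
  16. access grape: HIT. Next use of grape: step 19. Cache: [eel grape dog]
  17. access eel: HIT. Next use of eel: step 18. Cache: [eel grape dog]
  18. access eel: HIT. Next use of eel: step 20. Cache: [eel grape dog]
  19. access grape: HIT. Next use of grape: step 21. Cache: [eel grape dog]
  20. access eel: HIT. Next use of eel: step 23. Cache: [eel grape dog]
  21. access grape: HIT. Next use of grape: step 22. Cache: [eel grape dog]
  22. access grape: HIT. Next use of grape: step 24. Cache: [eel grape dog]
  23. access eel: HIT. Next use of eel: step 26. Cache: [eel grape dog]
  24. access grape: HIT. Next use of grape: step 25. Cache: [eel grape dog]
  25. access grape: HIT. Next use of grape: step 27. Cache: [eel grape dog]
  26. access eel: HIT. Next use of eel: never. Cache: [eel grape dog]
  27. access grape: HIT. Next use of grape: never. Cache: [eel grape dog]
  28. access owl: MISS, evict eel (next use: never). Cache: [grape dog owl]
Total: 23 hits, 5 misses, 2 evictions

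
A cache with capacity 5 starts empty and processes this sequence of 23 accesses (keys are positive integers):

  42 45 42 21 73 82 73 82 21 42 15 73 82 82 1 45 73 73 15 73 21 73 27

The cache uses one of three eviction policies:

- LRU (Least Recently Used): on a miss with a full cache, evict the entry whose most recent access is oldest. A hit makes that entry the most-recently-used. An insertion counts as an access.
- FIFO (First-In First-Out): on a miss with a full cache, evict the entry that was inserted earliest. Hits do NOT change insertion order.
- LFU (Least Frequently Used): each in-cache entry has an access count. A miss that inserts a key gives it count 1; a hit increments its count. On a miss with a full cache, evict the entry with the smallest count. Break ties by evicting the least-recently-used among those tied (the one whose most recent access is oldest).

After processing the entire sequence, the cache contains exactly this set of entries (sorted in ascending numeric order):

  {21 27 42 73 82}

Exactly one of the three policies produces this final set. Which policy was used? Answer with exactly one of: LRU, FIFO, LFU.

Simulating under each policy and comparing final sets:
  LRU: final set = {15 21 27 45 73} -> differs
  FIFO: final set = {1 21 27 45 73} -> differs
  LFU: final set = {21 27 42 73 82} -> MATCHES target
Only LFU produces the target set.

Answer: LFU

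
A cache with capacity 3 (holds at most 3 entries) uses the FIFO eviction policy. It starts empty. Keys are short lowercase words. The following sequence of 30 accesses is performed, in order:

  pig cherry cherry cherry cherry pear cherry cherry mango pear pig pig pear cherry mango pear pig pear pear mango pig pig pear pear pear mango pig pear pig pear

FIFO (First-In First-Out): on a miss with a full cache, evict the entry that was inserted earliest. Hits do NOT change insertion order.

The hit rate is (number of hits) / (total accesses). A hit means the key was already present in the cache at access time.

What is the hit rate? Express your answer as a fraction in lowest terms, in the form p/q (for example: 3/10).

FIFO simulation (capacity=3):
  1. access pig: MISS. Cache (old->new): [pig]
  2. access cherry: MISS. Cache (old->new): [pig cherry]
  3. access cherry: HIT. Cache (old->new): [pig cherry]
  4. access cherry: HIT. Cache (old->new): [pig cherry]
  5. access cherry: HIT. Cache (old->new): [pig cherry]
  6. access pear: MISS. Cache (old->new): [pig cherry pear]
  7. access cherry: HIT. Cache (old->new): [pig cherry pear]
  8. access cherry: HIT. Cache (old->new): [pig cherry pear]
  9. access mango: MISS, evict pig. Cache (old->new): [cherry pear mango]
  10. access pear: HIT. Cache (old->new): [cherry pear mango]
  11. access pig: MISS, evict cherry. Cache (old->new): [pear mango pig]
  12. access pig: HIT. Cache (old->new): [pear mango pig]
  13. access pear: HIT. Cache (old->new): [pear mango pig]
  14. access cherry: MISS, evict pear. Cache (old->new): [mango pig cherry]
  15. access mango: HIT. Cache (old->new): [mango pig cherry]
  16. access pear: MISS, evict mango. Cache (old->new): [pig cherry pear]
  17. access pig: HIT. Cache (old->new): [pig cherry pear]
  18. access pear: HIT. Cache (old->new): [pig cherry pear]
  19. access pear: HIT. Cache (old->new): [pig cherry pear]
  20. access mango: MISS, evict pig. Cache (old->new): [cherry pear mango]
  21. access pig: MISS, evict cherry. Cache (old->new): [pear mango pig]
  22. access pig: HIT. Cache (old->new): [pear mango pig]
  23. access pear: HIT. Cache (old->new): [pear mango pig]
  24. access pear: HIT. Cache (old->new): [pear mango pig]
  25. access pear: HIT. Cache (old->new): [pear mango pig]
  26. access mango: HIT. Cache (old->new): [pear mango pig]
  27. access pig: HIT. Cache (old->new): [pear mango pig]
  28. access pear: HIT. Cache (old->new): [pear mango pig]
  29. access pig: HIT. Cache (old->new): [pear mango pig]
  30. access pear: HIT. Cache (old->new): [pear mango pig]
Total: 21 hits, 9 misses, 6 evictions

Hit rate = 21/30 = 7/10

Answer: 7/10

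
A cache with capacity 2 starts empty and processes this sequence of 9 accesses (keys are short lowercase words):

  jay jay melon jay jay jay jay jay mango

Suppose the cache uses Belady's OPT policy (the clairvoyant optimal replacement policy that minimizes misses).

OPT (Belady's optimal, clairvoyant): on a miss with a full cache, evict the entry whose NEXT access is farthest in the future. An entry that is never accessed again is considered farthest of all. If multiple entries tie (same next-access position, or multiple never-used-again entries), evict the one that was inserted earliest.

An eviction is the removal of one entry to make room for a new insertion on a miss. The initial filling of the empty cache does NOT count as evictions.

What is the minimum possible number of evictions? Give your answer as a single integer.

Answer: 1

Derivation:
OPT (Belady) simulation (capacity=2):
  1. access jay: MISS. Cache: [jay]
  2. access jay: HIT. Next use of jay: step 4. Cache: [jay]
  3. access melon: MISS. Cache: [jay melon]
  4. access jay: HIT. Next use of jay: step 5. Cache: [jay melon]
  5. access jay: HIT. Next use of jay: step 6. Cache: [jay melon]
  6. access jay: HIT. Next use of jay: step 7. Cache: [jay melon]
  7. access jay: HIT. Next use of jay: step 8. Cache: [jay melon]
  8. access jay: HIT. Next use of jay: never. Cache: [jay melon]
  9. access mango: MISS, evict jay (next use: never). Cache: [melon mango]
Total: 6 hits, 3 misses, 1 evictions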